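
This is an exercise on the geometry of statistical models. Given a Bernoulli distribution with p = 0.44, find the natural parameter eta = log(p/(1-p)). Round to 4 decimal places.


Natural parameter for Bernoulli: eta = log(p/(1-p)).
p = 0.44, 1-p = 0.56.
p/(1-p) = 0.785714.
eta = log(0.785714) = -0.2412

-0.2412


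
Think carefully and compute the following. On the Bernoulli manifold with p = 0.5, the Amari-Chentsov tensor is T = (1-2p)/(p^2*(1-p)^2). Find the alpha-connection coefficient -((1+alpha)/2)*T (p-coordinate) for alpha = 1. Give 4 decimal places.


Skewness (Amari-Chentsov) tensor: T = (1-2p)/(p^2*(1-p)^2).
p = 0.5, 1-2p = 0.0, p^2 = 0.25, (1-p)^2 = 0.25.
T = 0.0/(0.25 * 0.25) = 0.0.
In the p-coordinate, Gamma^(alpha) = Gamma^(0) - (alpha/2)*T with Gamma^(0) = (1/2)*g'(p) = -T/2,
so Gamma^(alpha) = -((1+alpha)/2)*T.
alpha = 1, -(1+alpha)/2 = -1.0.
Gamma = -1.0 * 0.0 = 0.0000

0.0000


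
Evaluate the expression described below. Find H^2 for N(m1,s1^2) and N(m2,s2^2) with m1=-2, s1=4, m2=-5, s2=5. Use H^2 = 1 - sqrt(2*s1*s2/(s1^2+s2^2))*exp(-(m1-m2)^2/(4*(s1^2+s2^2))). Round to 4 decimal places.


Squared Hellinger distance for Gaussians:
H^2 = 1 - sqrt(2*s1*s2/(s1^2+s2^2)) * exp(-(m1-m2)^2/(4*(s1^2+s2^2))).
s1^2 = 16, s2^2 = 25, s1^2+s2^2 = 41.
sqrt(2*4*5/(41)) = 0.98773.
(m1-m2)^2 = (3)^2 = 9.
exp(-9/(4*41)) = exp(-0.054878) = 0.946601.
H^2 = 1 - 0.98773*0.946601 = 0.0650

0.0650


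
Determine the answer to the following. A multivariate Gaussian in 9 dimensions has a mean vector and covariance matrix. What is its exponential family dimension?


Exponential family dimension calculation:
For 9-dim MVN: mean has 9 params, covariance has 9*10/2 = 45 unique entries.
Total dim = 9 + 45 = 54.

54


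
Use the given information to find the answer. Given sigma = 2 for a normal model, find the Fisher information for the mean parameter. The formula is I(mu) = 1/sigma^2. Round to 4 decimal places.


The Fisher information for the mean of a normal distribution is I(mu) = 1/sigma^2.
sigma = 2, so sigma^2 = 4.
I(mu) = 1/4 = 0.2500

0.2500


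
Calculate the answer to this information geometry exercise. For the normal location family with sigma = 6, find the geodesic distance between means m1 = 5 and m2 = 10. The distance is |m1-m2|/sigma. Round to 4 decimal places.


On the fixed-variance normal subfamily, geodesic distance = |m1-m2|/sigma.
|5 - 10| = 5.
sigma = 6.
d = 5/6 = 0.8333

0.8333


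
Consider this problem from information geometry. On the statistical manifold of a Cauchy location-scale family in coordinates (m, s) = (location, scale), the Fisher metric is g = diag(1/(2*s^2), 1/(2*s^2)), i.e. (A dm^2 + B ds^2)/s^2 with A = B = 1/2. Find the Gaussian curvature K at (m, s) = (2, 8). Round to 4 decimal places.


The metric has the form g = (A dm^2 + B ds^2)/s^2 with A = 1/2, B = 1/2.
Substitute u = sqrt(A/B)*m: g = B*(du^2 + ds^2)/s^2, i.e. B times the
Poincare upper half-plane metric, which has constant Gaussian curvature -1.
Scaling a 2D metric by a constant c divides the Gaussian curvature by c,
so K = -1/B = -1/(1/2) = -2.0000 everywhere (the point (m, s) = (2, 8) is irrelevant:
the curvature is constant).
The requested Gaussian curvature is K = -2.0000.

-2.0000


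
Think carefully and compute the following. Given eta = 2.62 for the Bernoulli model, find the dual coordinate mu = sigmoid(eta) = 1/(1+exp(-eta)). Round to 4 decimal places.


Dual coordinate (expectation parameter) for Bernoulli:
mu = 1/(1+exp(-eta)).
eta = 2.62.
exp(-eta) = exp(-2.62) = 0.072803.
mu = 1/(1+0.072803) = 0.9321

0.9321


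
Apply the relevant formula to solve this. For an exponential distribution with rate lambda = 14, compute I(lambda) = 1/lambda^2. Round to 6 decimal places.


Fisher information for exponential: I(lambda) = 1/lambda^2.
lambda = 14, lambda^2 = 196.
I = 1/196 = 0.005102

0.005102


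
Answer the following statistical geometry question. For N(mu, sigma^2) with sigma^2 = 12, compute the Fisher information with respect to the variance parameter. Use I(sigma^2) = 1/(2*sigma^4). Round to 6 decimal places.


Fisher information for variance: I(sigma^2) = 1/(2*sigma^4).
sigma^2 = 12, so sigma^4 = 144.
I = 1/(2*144) = 1/288 = 0.003472

0.003472


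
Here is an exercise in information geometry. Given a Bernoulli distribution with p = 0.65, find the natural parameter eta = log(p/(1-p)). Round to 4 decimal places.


Natural parameter for Bernoulli: eta = log(p/(1-p)).
p = 0.65, 1-p = 0.35.
p/(1-p) = 1.857143.
eta = log(1.857143) = 0.6190

0.6190


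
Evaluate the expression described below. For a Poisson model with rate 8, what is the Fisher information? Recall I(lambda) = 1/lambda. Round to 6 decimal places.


Fisher information for Poisson: I(lambda) = 1/lambda.
lambda = 8.
I(lambda) = 1/8 = 0.125000

0.125000


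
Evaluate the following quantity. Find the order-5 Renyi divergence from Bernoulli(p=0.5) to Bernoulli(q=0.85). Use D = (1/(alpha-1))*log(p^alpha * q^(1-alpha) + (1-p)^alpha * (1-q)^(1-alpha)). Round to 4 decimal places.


Renyi divergence of order alpha between Bernoulli distributions:
D = (1/(alpha-1))*log(p^alpha * q^(1-alpha) + (1-p)^alpha * (1-q)^(1-alpha)).
alpha = 5, p = 0.5, q = 0.85.
p^alpha * q^(1-alpha) = 0.5^5 * 0.85^-4 = 0.059865.
(1-p)^alpha * (1-q)^(1-alpha) = 0.5^5 * 0.15^-4 = 61.728395.
sum = 0.059865 + 61.728395 = 61.78826.
D = (1/4)*log(61.78826) = 1.0309

1.0309


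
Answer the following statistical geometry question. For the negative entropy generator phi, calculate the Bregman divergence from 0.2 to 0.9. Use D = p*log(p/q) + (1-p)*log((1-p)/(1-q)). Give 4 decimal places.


Bregman divergence with negative entropy generator:
D = p*log(p/q) + (1-p)*log((1-p)/(1-q)).
p = 0.2, q = 0.9.
p*log(p/q) = 0.2*log(0.2/0.9) = -0.300815.
(1-p)*log((1-p)/(1-q)) = 0.8*log(0.8/0.1) = 1.663553.
D = -0.300815 + 1.663553 = 1.3627

1.3627


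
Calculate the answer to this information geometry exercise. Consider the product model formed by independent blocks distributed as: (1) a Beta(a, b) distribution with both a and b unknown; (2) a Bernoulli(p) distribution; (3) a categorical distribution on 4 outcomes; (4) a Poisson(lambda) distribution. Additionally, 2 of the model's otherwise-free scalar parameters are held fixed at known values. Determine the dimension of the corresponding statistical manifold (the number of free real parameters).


The dimension of a statistical manifold equals the number of free
(independent) real parameters of the model. For a product of independent
blocks the parameter counts add.
- Beta (a, b): 2.
- Bernoulli (p): 1.
- categorical on 4 outcomes (probabilities sum to 1): 4-1 = 3.
- Poisson (lambda): 1.
Total = 2 + 1 + 3 + 1 = 7.
2 parameter(s) fixed at known values: 7 - 2 = 5.
Dimension = 5

5


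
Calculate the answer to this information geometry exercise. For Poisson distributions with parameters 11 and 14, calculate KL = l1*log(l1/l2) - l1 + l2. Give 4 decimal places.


KL divergence for Poisson:
KL = l1*log(l1/l2) - l1 + l2.
l1 = 11, l2 = 14.
log(11/14) = -0.241162.
l1*log(l1/l2) = 11 * -0.241162 = -2.652783.
KL = -2.652783 - 11 + 14 = 0.3472

0.3472


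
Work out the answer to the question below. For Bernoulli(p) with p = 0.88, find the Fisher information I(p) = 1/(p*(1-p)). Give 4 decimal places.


For Bernoulli(p), Fisher information is I(p) = 1/(p*(1-p)).
p = 0.88, 1-p = 0.12.
p*(1-p) = 0.1056.
I(p) = 1/0.1056 = 9.4697

9.4697


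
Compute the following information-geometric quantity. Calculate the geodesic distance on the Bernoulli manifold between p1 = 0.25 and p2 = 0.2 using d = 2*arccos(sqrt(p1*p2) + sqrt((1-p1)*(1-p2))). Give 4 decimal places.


Geodesic distance on Bernoulli manifold:
d(p1,p2) = 2*arccos(sqrt(p1*p2) + sqrt((1-p1)*(1-p2))).
sqrt(p1*p2) = sqrt(0.25*0.2) = 0.223607.
sqrt((1-p1)*(1-p2)) = sqrt(0.75*0.8) = 0.774597.
arg = 0.223607 + 0.774597 = 0.998203.
d = 2*arccos(0.998203) = 0.1199

0.1199


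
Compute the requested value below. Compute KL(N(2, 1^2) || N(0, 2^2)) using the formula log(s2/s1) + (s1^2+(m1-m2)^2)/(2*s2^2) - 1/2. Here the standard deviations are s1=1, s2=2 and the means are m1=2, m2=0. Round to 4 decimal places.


KL divergence between normal distributions:
KL = log(s2/s1) + (s1^2 + (m1-m2)^2)/(2*s2^2) - 1/2.
log(2/1) = 0.693147.
(1^2 + (2-0)^2)/(2*2^2) = (1 + 4)/8 = 0.625.
KL = 0.693147 + 0.625 - 0.5 = 0.8181

0.8181


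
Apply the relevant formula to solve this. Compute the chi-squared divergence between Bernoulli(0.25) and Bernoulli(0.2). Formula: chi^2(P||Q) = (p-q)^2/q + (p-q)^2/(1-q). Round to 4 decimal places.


Chi-squared divergence between Bernoulli distributions:
chi^2 = (p-q)^2/q + (p-q)^2/(1-q).
p = 0.25, q = 0.2, p-q = 0.05.
(p-q)^2 = 0.0025.
term1 = 0.0025/0.2 = 0.0125.
term2 = 0.0025/0.8 = 0.003125.
chi^2 = 0.0125 + 0.003125 = 0.0156

0.0156


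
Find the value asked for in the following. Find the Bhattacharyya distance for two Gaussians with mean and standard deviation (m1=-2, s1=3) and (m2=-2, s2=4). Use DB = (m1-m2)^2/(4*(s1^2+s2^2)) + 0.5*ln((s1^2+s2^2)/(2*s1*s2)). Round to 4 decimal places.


Bhattacharyya distance between two Gaussians:
DB = (m1-m2)^2/(4*(s1^2+s2^2)) + (1/2)*ln((s1^2+s2^2)/(2*s1*s2)).
(m1-m2)^2 = (0)^2 = 0.
s1^2+s2^2 = 9 + 16 = 25.
term1 = 0/100 = 0.0.
term2 = 0.5*ln(25/24.0) = 0.020411.
DB = 0.0 + 0.020411 = 0.0204

0.0204


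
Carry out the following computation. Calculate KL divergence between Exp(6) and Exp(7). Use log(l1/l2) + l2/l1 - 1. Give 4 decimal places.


KL divergence for exponential family:
KL = log(l1/l2) + l2/l1 - 1.
log(6/7) = -0.154151.
7/6 = 1.166667.
KL = -0.154151 + 1.166667 - 1 = 0.0125

0.0125


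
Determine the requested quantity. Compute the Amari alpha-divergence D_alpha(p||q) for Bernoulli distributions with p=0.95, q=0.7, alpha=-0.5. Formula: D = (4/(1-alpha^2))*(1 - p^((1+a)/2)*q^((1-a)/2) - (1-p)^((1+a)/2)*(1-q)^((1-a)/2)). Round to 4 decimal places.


Amari alpha-divergence:
D = (4/(1-alpha^2))*(1 - p^((1+a)/2)*q^((1-a)/2) - (1-p)^((1+a)/2)*(1-q)^((1-a)/2)).
alpha = -0.5, p = 0.95, q = 0.7.
e1 = (1+alpha)/2 = 0.25, e2 = (1-alpha)/2 = 0.75.
t1 = p^e1 * q^e2 = 0.95^0.25 * 0.7^0.75 = 0.755535.
t2 = (1-p)^e1 * (1-q)^e2 = 0.05^0.25 * 0.3^0.75 = 0.191683.
4/(1-alpha^2) = 5.333333.
D = 5.333333*(1 - 0.755535 - 0.191683) = 0.2815

0.2815


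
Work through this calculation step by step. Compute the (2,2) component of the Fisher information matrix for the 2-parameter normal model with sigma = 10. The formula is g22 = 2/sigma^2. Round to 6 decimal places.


For the 2-parameter normal family, the Fisher metric has:
  g11 = 1/sigma^2, g22 = 2/sigma^2.
sigma = 10, sigma^2 = 100.
g22 = 0.020000

0.020000


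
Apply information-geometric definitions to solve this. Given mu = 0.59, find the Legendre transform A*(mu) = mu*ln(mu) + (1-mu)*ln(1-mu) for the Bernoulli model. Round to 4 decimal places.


Legendre transform for Bernoulli:
A*(mu) = mu*log(mu) + (1-mu)*log(1-mu).
mu = 0.59, 1-mu = 0.41.
mu*log(mu) = 0.59*log(0.59) = -0.311303.
(1-mu)*log(1-mu) = 0.41*log(0.41) = -0.365555.
A* = -0.311303 + -0.365555 = -0.6769

-0.6769


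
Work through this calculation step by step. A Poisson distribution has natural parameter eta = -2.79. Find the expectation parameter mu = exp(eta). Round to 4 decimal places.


Expectation parameter for Poisson exponential family:
mu = exp(eta).
eta = -2.79.
mu = exp(-2.79) = 0.0614

0.0614


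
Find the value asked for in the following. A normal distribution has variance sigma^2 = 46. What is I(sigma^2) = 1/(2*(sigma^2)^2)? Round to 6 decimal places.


Fisher information for variance: I(sigma^2) = 1/(2*sigma^4).
sigma^2 = 46, so sigma^4 = 2116.
I = 1/(2*2116) = 1/4232 = 0.000236

0.000236


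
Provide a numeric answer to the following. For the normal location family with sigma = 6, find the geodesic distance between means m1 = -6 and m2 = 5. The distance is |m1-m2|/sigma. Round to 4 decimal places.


On the fixed-variance normal subfamily, geodesic distance = |m1-m2|/sigma.
|-6 - 5| = 11.
sigma = 6.
d = 11/6 = 1.8333

1.8333


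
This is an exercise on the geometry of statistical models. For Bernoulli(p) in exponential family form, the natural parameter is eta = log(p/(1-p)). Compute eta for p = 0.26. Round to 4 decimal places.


Natural parameter for Bernoulli: eta = log(p/(1-p)).
p = 0.26, 1-p = 0.74.
p/(1-p) = 0.351351.
eta = log(0.351351) = -1.0460

-1.0460


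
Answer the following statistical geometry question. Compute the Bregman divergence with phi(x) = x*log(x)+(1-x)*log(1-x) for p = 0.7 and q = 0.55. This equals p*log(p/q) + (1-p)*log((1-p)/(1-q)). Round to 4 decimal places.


Bregman divergence with negative entropy generator:
D = p*log(p/q) + (1-p)*log((1-p)/(1-q)).
p = 0.7, q = 0.55.
p*log(p/q) = 0.7*log(0.7/0.55) = 0.168813.
(1-p)*log((1-p)/(1-q)) = 0.3*log(0.3/0.45) = -0.12164.
D = 0.168813 + -0.12164 = 0.0472

0.0472


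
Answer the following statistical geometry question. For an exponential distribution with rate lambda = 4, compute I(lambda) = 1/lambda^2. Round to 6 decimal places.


Fisher information for exponential: I(lambda) = 1/lambda^2.
lambda = 4, lambda^2 = 16.
I = 1/16 = 0.062500

0.062500


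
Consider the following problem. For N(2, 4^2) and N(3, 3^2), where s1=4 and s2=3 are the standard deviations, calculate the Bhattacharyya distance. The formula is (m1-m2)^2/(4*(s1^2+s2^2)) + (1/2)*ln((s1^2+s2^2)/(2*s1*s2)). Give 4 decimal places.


Bhattacharyya distance between two Gaussians:
DB = (m1-m2)^2/(4*(s1^2+s2^2)) + (1/2)*ln((s1^2+s2^2)/(2*s1*s2)).
(m1-m2)^2 = (-1)^2 = 1.
s1^2+s2^2 = 16 + 9 = 25.
term1 = 1/100 = 0.01.
term2 = 0.5*ln(25/24.0) = 0.020411.
DB = 0.01 + 0.020411 = 0.0304

0.0304


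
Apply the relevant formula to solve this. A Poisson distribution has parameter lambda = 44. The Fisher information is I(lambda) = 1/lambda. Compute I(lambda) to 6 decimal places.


Fisher information for Poisson: I(lambda) = 1/lambda.
lambda = 44.
I(lambda) = 1/44 = 0.022727

0.022727


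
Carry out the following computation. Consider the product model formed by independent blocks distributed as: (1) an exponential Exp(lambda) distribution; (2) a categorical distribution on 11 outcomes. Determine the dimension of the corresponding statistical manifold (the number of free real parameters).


The dimension of a statistical manifold equals the number of free
(independent) real parameters of the model. For a product of independent
blocks the parameter counts add.
- exponential (lambda): 1.
- categorical on 11 outcomes (probabilities sum to 1): 11-1 = 10.
Total = 1 + 10 = 11.
Dimension = 11

11


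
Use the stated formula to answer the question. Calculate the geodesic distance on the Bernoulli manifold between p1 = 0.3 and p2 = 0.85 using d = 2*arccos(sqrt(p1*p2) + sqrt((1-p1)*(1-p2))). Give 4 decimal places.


Geodesic distance on Bernoulli manifold:
d(p1,p2) = 2*arccos(sqrt(p1*p2) + sqrt((1-p1)*(1-p2))).
sqrt(p1*p2) = sqrt(0.3*0.85) = 0.504975.
sqrt((1-p1)*(1-p2)) = sqrt(0.7*0.15) = 0.324037.
arg = 0.504975 + 0.324037 = 0.829012.
d = 2*arccos(0.829012) = 1.1869

1.1869


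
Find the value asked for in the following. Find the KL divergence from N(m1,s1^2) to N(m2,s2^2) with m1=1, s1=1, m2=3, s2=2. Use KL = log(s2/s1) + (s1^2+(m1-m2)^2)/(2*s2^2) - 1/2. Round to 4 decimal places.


KL divergence between normal distributions:
KL = log(s2/s1) + (s1^2 + (m1-m2)^2)/(2*s2^2) - 1/2.
log(2/1) = 0.693147.
(1^2 + (1-3)^2)/(2*2^2) = (1 + 4)/8 = 0.625.
KL = 0.693147 + 0.625 - 0.5 = 0.8181

0.8181


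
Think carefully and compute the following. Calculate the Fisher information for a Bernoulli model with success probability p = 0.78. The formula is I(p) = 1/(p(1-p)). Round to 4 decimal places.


For Bernoulli(p), Fisher information is I(p) = 1/(p*(1-p)).
p = 0.78, 1-p = 0.22.
p*(1-p) = 0.1716.
I(p) = 1/0.1716 = 5.8275

5.8275


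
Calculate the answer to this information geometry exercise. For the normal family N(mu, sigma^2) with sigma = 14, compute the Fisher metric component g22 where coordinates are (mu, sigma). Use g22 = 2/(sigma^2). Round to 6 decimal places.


For the 2-parameter normal family, the Fisher metric has:
  g11 = 1/sigma^2, g22 = 2/sigma^2.
sigma = 14, sigma^2 = 196.
g22 = 0.010204

0.010204


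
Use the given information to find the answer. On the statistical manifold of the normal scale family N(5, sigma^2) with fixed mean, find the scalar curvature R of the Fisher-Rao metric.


This family has a single free parameter, so its statistical manifold
is 1-dimensional. The Riemann curvature tensor of any 1-dimensional
Riemannian manifold vanishes identically, so R = 0.

0


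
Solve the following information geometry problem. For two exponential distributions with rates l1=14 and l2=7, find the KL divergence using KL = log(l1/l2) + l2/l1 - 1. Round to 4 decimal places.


KL divergence for exponential family:
KL = log(l1/l2) + l2/l1 - 1.
log(14/7) = 0.693147.
7/14 = 0.5.
KL = 0.693147 + 0.5 - 1 = 0.1931

0.1931


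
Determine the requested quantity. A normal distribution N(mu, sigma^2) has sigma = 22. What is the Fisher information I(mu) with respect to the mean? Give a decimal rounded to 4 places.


The Fisher information for the mean of a normal distribution is I(mu) = 1/sigma^2.
sigma = 22, so sigma^2 = 484.
I(mu) = 1/484 = 0.0021

0.0021


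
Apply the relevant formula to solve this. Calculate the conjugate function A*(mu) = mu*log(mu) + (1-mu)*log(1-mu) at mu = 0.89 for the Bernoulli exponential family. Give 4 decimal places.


Legendre transform for Bernoulli:
A*(mu) = mu*log(mu) + (1-mu)*log(1-mu).
mu = 0.89, 1-mu = 0.11.
mu*log(mu) = 0.89*log(0.89) = -0.103715.
(1-mu)*log(1-mu) = 0.11*log(0.11) = -0.2428.
A* = -0.103715 + -0.2428 = -0.3465

-0.3465


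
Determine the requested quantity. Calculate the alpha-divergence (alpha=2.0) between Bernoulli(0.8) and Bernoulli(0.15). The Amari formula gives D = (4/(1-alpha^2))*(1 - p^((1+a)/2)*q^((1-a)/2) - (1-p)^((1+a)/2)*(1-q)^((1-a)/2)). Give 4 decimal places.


Amari alpha-divergence:
D = (4/(1-alpha^2))*(1 - p^((1+a)/2)*q^((1-a)/2) - (1-p)^((1+a)/2)*(1-q)^((1-a)/2)).
alpha = 2.0, p = 0.8, q = 0.15.
e1 = (1+alpha)/2 = 1.5, e2 = (1-alpha)/2 = -0.5.
t1 = p^e1 * q^e2 = 0.8^1.5 * 0.15^-0.5 = 1.847521.
t2 = (1-p)^e1 * (1-q)^e2 = 0.2^1.5 * 0.85^-0.5 = 0.097014.
4/(1-alpha^2) = -1.333333.
D = -1.333333*(1 - 1.847521 - 0.097014) = 1.2594

1.2594


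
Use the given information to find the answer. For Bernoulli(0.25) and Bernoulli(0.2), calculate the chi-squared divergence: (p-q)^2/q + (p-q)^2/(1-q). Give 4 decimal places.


Chi-squared divergence between Bernoulli distributions:
chi^2 = (p-q)^2/q + (p-q)^2/(1-q).
p = 0.25, q = 0.2, p-q = 0.05.
(p-q)^2 = 0.0025.
term1 = 0.0025/0.2 = 0.0125.
term2 = 0.0025/0.8 = 0.003125.
chi^2 = 0.0125 + 0.003125 = 0.0156

0.0156


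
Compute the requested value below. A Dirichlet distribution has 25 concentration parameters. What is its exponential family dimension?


Exponential family dimension calculation:
Dirichlet with 25 components has 25 natural parameters.

25


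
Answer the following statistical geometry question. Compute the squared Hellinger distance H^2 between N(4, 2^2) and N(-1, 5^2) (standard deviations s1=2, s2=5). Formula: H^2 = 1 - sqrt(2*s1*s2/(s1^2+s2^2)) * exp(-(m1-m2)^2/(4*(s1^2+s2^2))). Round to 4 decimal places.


Squared Hellinger distance for Gaussians:
H^2 = 1 - sqrt(2*s1*s2/(s1^2+s2^2)) * exp(-(m1-m2)^2/(4*(s1^2+s2^2))).
s1^2 = 4, s2^2 = 25, s1^2+s2^2 = 29.
sqrt(2*2*5/(29)) = 0.830455.
(m1-m2)^2 = (5)^2 = 25.
exp(-25/(4*29)) = exp(-0.215517) = 0.806124.
H^2 = 1 - 0.830455*0.806124 = 0.3306

0.3306


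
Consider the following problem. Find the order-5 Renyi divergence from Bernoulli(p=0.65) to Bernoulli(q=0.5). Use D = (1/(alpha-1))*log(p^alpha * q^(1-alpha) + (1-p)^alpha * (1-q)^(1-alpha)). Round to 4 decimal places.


Renyi divergence of order alpha between Bernoulli distributions:
D = (1/(alpha-1))*log(p^alpha * q^(1-alpha) + (1-p)^alpha * (1-q)^(1-alpha)).
alpha = 5, p = 0.65, q = 0.5.
p^alpha * q^(1-alpha) = 0.65^5 * 0.5^-4 = 1.856465.
(1-p)^alpha * (1-q)^(1-alpha) = 0.35^5 * 0.5^-4 = 0.084035.
sum = 1.856465 + 0.084035 = 1.9405.
D = (1/4)*log(1.9405) = 0.1657

0.1657


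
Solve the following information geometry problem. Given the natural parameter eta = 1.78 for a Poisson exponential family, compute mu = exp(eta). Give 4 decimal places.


Expectation parameter for Poisson exponential family:
mu = exp(eta).
eta = 1.78.
mu = exp(1.78) = 5.9299

5.9299


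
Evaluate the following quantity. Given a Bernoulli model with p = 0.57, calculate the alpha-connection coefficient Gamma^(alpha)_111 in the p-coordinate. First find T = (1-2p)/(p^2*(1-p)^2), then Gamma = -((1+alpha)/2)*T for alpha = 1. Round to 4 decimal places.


Skewness (Amari-Chentsov) tensor: T = (1-2p)/(p^2*(1-p)^2).
p = 0.57, 1-2p = -0.14, p^2 = 0.3249, (1-p)^2 = 0.1849.
T = -0.14/(0.3249 * 0.1849) = -2.330459.
In the p-coordinate, Gamma^(alpha) = Gamma^(0) - (alpha/2)*T with Gamma^(0) = (1/2)*g'(p) = -T/2,
so Gamma^(alpha) = -((1+alpha)/2)*T.
alpha = 1, -(1+alpha)/2 = -1.0.
Gamma = -1.0 * -2.330459 = 2.3305

2.3305


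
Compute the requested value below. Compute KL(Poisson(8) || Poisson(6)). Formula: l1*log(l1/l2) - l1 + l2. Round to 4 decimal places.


KL divergence for Poisson:
KL = l1*log(l1/l2) - l1 + l2.
l1 = 8, l2 = 6.
log(8/6) = 0.287682.
l1*log(l1/l2) = 8 * 0.287682 = 2.301457.
KL = 2.301457 - 8 + 6 = 0.3015

0.3015


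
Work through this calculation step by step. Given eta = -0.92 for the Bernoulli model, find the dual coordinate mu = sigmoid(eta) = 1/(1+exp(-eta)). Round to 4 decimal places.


Dual coordinate (expectation parameter) for Bernoulli:
mu = 1/(1+exp(-eta)).
eta = -0.92.
exp(-eta) = exp(0.92) = 2.50929.
mu = 1/(1+2.50929) = 0.2850

0.2850


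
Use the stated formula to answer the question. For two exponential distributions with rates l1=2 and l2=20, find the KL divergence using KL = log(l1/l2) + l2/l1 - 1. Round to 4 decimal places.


KL divergence for exponential family:
KL = log(l1/l2) + l2/l1 - 1.
log(2/20) = -2.302585.
20/2 = 10.0.
KL = -2.302585 + 10.0 - 1 = 6.6974

6.6974


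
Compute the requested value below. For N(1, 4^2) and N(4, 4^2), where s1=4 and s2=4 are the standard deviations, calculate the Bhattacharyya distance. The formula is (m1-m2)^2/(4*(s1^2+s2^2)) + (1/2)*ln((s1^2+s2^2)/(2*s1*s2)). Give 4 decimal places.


Bhattacharyya distance between two Gaussians:
DB = (m1-m2)^2/(4*(s1^2+s2^2)) + (1/2)*ln((s1^2+s2^2)/(2*s1*s2)).
(m1-m2)^2 = (-3)^2 = 9.
s1^2+s2^2 = 16 + 16 = 32.
term1 = 9/128 = 0.070312.
term2 = 0.5*ln(32/32.0) = 0.0.
DB = 0.070312 + 0.0 = 0.0703

0.0703


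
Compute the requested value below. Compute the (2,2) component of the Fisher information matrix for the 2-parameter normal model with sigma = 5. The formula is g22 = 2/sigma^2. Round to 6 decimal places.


For the 2-parameter normal family, the Fisher metric has:
  g11 = 1/sigma^2, g22 = 2/sigma^2.
sigma = 5, sigma^2 = 25.
g22 = 0.080000

0.080000


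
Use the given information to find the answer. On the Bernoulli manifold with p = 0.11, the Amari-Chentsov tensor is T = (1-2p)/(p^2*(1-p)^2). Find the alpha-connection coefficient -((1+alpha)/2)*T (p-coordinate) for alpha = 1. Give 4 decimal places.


Skewness (Amari-Chentsov) tensor: T = (1-2p)/(p^2*(1-p)^2).
p = 0.11, 1-2p = 0.78, p^2 = 0.0121, (1-p)^2 = 0.7921.
T = 0.78/(0.0121 * 0.7921) = 81.382161.
In the p-coordinate, Gamma^(alpha) = Gamma^(0) - (alpha/2)*T with Gamma^(0) = (1/2)*g'(p) = -T/2,
so Gamma^(alpha) = -((1+alpha)/2)*T.
alpha = 1, -(1+alpha)/2 = -1.0.
Gamma = -1.0 * 81.382161 = -81.3822

-81.3822


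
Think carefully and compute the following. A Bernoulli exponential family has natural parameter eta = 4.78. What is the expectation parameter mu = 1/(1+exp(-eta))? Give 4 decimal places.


Dual coordinate (expectation parameter) for Bernoulli:
mu = 1/(1+exp(-eta)).
eta = 4.78.
exp(-eta) = exp(-4.78) = 0.008396.
mu = 1/(1+0.008396) = 0.9917

0.9917


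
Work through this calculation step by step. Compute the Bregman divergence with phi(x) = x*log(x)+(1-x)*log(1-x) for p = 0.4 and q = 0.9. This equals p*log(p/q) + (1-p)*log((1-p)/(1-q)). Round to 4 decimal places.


Bregman divergence with negative entropy generator:
D = p*log(p/q) + (1-p)*log((1-p)/(1-q)).
p = 0.4, q = 0.9.
p*log(p/q) = 0.4*log(0.4/0.9) = -0.324372.
(1-p)*log((1-p)/(1-q)) = 0.6*log(0.6/0.1) = 1.075056.
D = -0.324372 + 1.075056 = 0.7507

0.7507


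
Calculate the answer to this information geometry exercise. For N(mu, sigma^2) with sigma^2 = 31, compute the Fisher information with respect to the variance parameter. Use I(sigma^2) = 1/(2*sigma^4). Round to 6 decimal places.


Fisher information for variance: I(sigma^2) = 1/(2*sigma^4).
sigma^2 = 31, so sigma^4 = 961.
I = 1/(2*961) = 1/1922 = 0.000520

0.000520


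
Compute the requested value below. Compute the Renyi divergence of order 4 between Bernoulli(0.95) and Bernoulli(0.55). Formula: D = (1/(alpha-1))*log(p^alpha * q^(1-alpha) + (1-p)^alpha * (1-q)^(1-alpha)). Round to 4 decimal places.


Renyi divergence of order alpha between Bernoulli distributions:
D = (1/(alpha-1))*log(p^alpha * q^(1-alpha) + (1-p)^alpha * (1-q)^(1-alpha)).
alpha = 4, p = 0.95, q = 0.55.
p^alpha * q^(1-alpha) = 0.95^4 * 0.55^-3 = 4.895605.
(1-p)^alpha * (1-q)^(1-alpha) = 0.05^4 * 0.45^-3 = 6.9e-05.
sum = 4.895605 + 6.9e-05 = 4.895673.
D = (1/3)*log(4.895673) = 0.5295

0.5295


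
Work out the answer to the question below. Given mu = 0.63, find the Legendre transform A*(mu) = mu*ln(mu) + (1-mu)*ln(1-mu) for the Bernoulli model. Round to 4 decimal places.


Legendre transform for Bernoulli:
A*(mu) = mu*log(mu) + (1-mu)*log(1-mu).
mu = 0.63, 1-mu = 0.37.
mu*log(mu) = 0.63*log(0.63) = -0.291082.
(1-mu)*log(1-mu) = 0.37*log(0.37) = -0.367873.
A* = -0.291082 + -0.367873 = -0.6590

-0.6590


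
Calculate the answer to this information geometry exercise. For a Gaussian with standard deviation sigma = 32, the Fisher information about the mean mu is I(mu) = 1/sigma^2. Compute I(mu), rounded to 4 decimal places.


The Fisher information for the mean of a normal distribution is I(mu) = 1/sigma^2.
sigma = 32, so sigma^2 = 1024.
I(mu) = 1/1024 = 0.0010

0.0010


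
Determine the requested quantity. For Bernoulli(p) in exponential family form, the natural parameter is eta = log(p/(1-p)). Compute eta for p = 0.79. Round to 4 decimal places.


Natural parameter for Bernoulli: eta = log(p/(1-p)).
p = 0.79, 1-p = 0.21.
p/(1-p) = 3.761905.
eta = log(3.761905) = 1.3249

1.3249


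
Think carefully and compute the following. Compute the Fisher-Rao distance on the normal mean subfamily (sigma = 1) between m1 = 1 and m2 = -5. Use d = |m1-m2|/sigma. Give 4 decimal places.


On the fixed-variance normal subfamily, geodesic distance = |m1-m2|/sigma.
|1 - -5| = 6.
sigma = 1.
d = 6/1 = 6.0000

6.0000


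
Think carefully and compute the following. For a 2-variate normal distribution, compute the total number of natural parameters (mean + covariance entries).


Exponential family dimension calculation:
For 2-dim MVN: mean has 2 params, covariance has 2*3/2 = 3 unique entries.
Total dim = 2 + 3 = 5.

5


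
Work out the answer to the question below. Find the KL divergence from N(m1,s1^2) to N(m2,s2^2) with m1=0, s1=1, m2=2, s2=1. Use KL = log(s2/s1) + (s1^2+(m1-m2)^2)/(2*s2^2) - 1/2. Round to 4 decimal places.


KL divergence between normal distributions:
KL = log(s2/s1) + (s1^2 + (m1-m2)^2)/(2*s2^2) - 1/2.
log(1/1) = 0.0.
(1^2 + (0-2)^2)/(2*1^2) = (1 + 4)/2 = 2.5.
KL = 0.0 + 2.5 - 0.5 = 2.0000

2.0000


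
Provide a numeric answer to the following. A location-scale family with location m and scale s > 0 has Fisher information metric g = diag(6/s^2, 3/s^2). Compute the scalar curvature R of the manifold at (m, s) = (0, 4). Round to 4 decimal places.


The metric has the form g = (A dm^2 + B ds^2)/s^2 with A = 6, B = 3.
Substitute u = sqrt(A/B)*m: g = B*(du^2 + ds^2)/s^2, i.e. B times the
Poincare upper half-plane metric, which has constant Gaussian curvature -1.
Scaling a 2D metric by a constant c divides the Gaussian curvature by c,
so K = -1/B = -1/(3) = -0.3333 everywhere (the point (m, s) = (0, 4) is irrelevant:
the curvature is constant).
Scalar curvature in dimension 2: R = 2K = -2/(3) = -0.6667.

-0.6667


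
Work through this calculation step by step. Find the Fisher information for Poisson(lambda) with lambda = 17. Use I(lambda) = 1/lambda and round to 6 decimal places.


Fisher information for Poisson: I(lambda) = 1/lambda.
lambda = 17.
I(lambda) = 1/17 = 0.058824

0.058824


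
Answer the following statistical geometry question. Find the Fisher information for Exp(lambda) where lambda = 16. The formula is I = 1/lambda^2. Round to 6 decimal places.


Fisher information for exponential: I(lambda) = 1/lambda^2.
lambda = 16, lambda^2 = 256.
I = 1/256 = 0.003906

0.003906


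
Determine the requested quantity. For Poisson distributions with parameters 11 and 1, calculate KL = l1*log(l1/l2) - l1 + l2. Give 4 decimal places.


KL divergence for Poisson:
KL = l1*log(l1/l2) - l1 + l2.
l1 = 11, l2 = 1.
log(11/1) = 2.397895.
l1*log(l1/l2) = 11 * 2.397895 = 26.376848.
KL = 26.376848 - 11 + 1 = 16.3768

16.3768


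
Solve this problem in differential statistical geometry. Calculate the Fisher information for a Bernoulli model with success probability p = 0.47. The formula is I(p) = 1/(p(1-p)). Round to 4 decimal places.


For Bernoulli(p), Fisher information is I(p) = 1/(p*(1-p)).
p = 0.47, 1-p = 0.53.
p*(1-p) = 0.2491.
I(p) = 1/0.2491 = 4.0145

4.0145


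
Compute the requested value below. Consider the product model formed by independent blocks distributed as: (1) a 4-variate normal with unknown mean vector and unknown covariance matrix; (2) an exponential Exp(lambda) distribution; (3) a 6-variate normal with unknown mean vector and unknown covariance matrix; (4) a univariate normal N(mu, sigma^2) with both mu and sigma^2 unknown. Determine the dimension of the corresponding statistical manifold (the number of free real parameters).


The dimension of a statistical manifold equals the number of free
(independent) real parameters of the model. For a product of independent
blocks the parameter counts add.
- 4-variate normal: 4 (mean) + 4*5/2 = 10 (symmetric covariance) = 14.
- exponential (lambda): 1.
- 6-variate normal: 6 (mean) + 6*7/2 = 21 (symmetric covariance) = 27.
- normal (mu, sigma^2): 2.
Total = 14 + 1 + 27 + 2 = 44.
Dimension = 44

44


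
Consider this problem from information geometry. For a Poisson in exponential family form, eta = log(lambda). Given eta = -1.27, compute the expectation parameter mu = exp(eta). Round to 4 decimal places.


Expectation parameter for Poisson exponential family:
mu = exp(eta).
eta = -1.27.
mu = exp(-1.27) = 0.2808

0.2808


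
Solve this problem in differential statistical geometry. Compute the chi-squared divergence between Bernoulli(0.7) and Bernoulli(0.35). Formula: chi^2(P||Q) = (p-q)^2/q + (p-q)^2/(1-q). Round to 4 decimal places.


Chi-squared divergence between Bernoulli distributions:
chi^2 = (p-q)^2/q + (p-q)^2/(1-q).
p = 0.7, q = 0.35, p-q = 0.35.
(p-q)^2 = 0.1225.
term1 = 0.1225/0.35 = 0.35.
term2 = 0.1225/0.65 = 0.188462.
chi^2 = 0.35 + 0.188462 = 0.5385

0.5385


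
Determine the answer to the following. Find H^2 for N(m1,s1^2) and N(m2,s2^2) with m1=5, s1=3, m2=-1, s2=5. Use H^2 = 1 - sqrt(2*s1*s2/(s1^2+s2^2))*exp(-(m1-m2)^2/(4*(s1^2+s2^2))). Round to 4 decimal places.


Squared Hellinger distance for Gaussians:
H^2 = 1 - sqrt(2*s1*s2/(s1^2+s2^2)) * exp(-(m1-m2)^2/(4*(s1^2+s2^2))).
s1^2 = 9, s2^2 = 25, s1^2+s2^2 = 34.
sqrt(2*3*5/(34)) = 0.939336.
(m1-m2)^2 = (6)^2 = 36.
exp(-36/(4*34)) = exp(-0.264706) = 0.767432.
H^2 = 1 - 0.939336*0.767432 = 0.2791

0.2791


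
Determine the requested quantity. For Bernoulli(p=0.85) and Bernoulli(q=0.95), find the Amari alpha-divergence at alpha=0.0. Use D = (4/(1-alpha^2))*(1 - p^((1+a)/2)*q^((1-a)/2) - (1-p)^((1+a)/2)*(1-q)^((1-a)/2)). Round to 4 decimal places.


Amari alpha-divergence:
D = (4/(1-alpha^2))*(1 - p^((1+a)/2)*q^((1-a)/2) - (1-p)^((1+a)/2)*(1-q)^((1-a)/2)).
alpha = 0.0, p = 0.85, q = 0.95.
e1 = (1+alpha)/2 = 0.5, e2 = (1-alpha)/2 = 0.5.
t1 = p^e1 * q^e2 = 0.85^0.5 * 0.95^0.5 = 0.89861.
t2 = (1-p)^e1 * (1-q)^e2 = 0.15^0.5 * 0.05^0.5 = 0.086603.
4/(1-alpha^2) = 4.0.
D = 4.0*(1 - 0.89861 - 0.086603) = 0.0591

0.0591


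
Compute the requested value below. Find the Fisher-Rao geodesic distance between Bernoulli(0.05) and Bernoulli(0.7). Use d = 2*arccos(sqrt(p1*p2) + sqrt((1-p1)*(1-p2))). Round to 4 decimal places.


Geodesic distance on Bernoulli manifold:
d(p1,p2) = 2*arccos(sqrt(p1*p2) + sqrt((1-p1)*(1-p2))).
sqrt(p1*p2) = sqrt(0.05*0.7) = 0.187083.
sqrt((1-p1)*(1-p2)) = sqrt(0.95*0.3) = 0.533854.
arg = 0.187083 + 0.533854 = 0.720937.
d = 2*arccos(0.720937) = 1.5313

1.5313


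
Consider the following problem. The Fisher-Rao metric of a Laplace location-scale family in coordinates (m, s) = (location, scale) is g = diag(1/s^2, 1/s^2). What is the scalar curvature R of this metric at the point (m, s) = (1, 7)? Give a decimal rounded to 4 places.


The metric has the form g = (A dm^2 + B ds^2)/s^2 with A = 1, B = 1.
Substitute u = sqrt(A/B)*m: g = B*(du^2 + ds^2)/s^2, i.e. B times the
Poincare upper half-plane metric, which has constant Gaussian curvature -1.
Scaling a 2D metric by a constant c divides the Gaussian curvature by c,
so K = -1/B = -1/(1) = -1.0000 everywhere (the point (m, s) = (1, 7) is irrelevant:
the curvature is constant).
Scalar curvature in dimension 2: R = 2K = -2/(1) = -2.0000.

-2.0000


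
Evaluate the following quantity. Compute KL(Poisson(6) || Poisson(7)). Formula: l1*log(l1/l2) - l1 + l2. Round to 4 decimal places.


KL divergence for Poisson:
KL = l1*log(l1/l2) - l1 + l2.
l1 = 6, l2 = 7.
log(6/7) = -0.154151.
l1*log(l1/l2) = 6 * -0.154151 = -0.924904.
KL = -0.924904 - 6 + 7 = 0.0751

0.0751


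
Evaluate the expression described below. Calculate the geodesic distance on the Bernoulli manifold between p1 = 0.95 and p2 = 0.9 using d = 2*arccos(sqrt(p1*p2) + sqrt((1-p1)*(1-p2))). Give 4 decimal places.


Geodesic distance on Bernoulli manifold:
d(p1,p2) = 2*arccos(sqrt(p1*p2) + sqrt((1-p1)*(1-p2))).
sqrt(p1*p2) = sqrt(0.95*0.9) = 0.924662.
sqrt((1-p1)*(1-p2)) = sqrt(0.05*0.1) = 0.070711.
arg = 0.924662 + 0.070711 = 0.995373.
d = 2*arccos(0.995373) = 0.1925

0.1925


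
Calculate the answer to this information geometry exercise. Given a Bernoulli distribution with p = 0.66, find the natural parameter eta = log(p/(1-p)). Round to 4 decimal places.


Natural parameter for Bernoulli: eta = log(p/(1-p)).
p = 0.66, 1-p = 0.34.
p/(1-p) = 1.941176.
eta = log(1.941176) = 0.6633

0.6633


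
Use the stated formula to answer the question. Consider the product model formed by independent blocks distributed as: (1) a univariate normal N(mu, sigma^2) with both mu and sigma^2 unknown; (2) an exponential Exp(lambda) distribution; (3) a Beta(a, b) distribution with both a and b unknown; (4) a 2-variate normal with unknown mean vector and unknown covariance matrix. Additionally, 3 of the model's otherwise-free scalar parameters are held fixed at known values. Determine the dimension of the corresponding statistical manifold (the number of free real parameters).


The dimension of a statistical manifold equals the number of free
(independent) real parameters of the model. For a product of independent
blocks the parameter counts add.
- normal (mu, sigma^2): 2.
- exponential (lambda): 1.
- Beta (a, b): 2.
- 2-variate normal: 2 (mean) + 2*3/2 = 3 (symmetric covariance) = 5.
Total = 2 + 1 + 2 + 5 = 10.
3 parameter(s) fixed at known values: 10 - 3 = 7.
Dimension = 7

7


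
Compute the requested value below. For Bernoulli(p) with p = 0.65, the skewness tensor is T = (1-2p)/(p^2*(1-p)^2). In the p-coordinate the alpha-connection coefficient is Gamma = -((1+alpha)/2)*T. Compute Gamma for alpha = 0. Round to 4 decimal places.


Skewness (Amari-Chentsov) tensor: T = (1-2p)/(p^2*(1-p)^2).
p = 0.65, 1-2p = -0.3, p^2 = 0.4225, (1-p)^2 = 0.1225.
T = -0.3/(0.4225 * 0.1225) = -5.796401.
In the p-coordinate, Gamma^(alpha) = Gamma^(0) - (alpha/2)*T with Gamma^(0) = (1/2)*g'(p) = -T/2,
so Gamma^(alpha) = -((1+alpha)/2)*T.
alpha = 0, -(1+alpha)/2 = -0.5.
Gamma = -0.5 * -5.796401 = 2.8982

2.8982


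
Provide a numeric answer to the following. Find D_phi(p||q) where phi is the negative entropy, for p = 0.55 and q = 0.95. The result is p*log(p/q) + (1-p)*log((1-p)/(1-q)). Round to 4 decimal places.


Bregman divergence with negative entropy generator:
D = p*log(p/q) + (1-p)*log((1-p)/(1-q)).
p = 0.55, q = 0.95.
p*log(p/q) = 0.55*log(0.55/0.95) = -0.300599.
(1-p)*log((1-p)/(1-q)) = 0.45*log(0.45/0.05) = 0.988751.
D = -0.300599 + 0.988751 = 0.6882

0.6882


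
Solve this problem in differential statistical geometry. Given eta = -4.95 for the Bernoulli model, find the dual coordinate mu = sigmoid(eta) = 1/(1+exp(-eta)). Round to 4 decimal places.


Dual coordinate (expectation parameter) for Bernoulli:
mu = 1/(1+exp(-eta)).
eta = -4.95.
exp(-eta) = exp(4.95) = 141.174964.
mu = 1/(1+141.174964) = 0.0070

0.0070


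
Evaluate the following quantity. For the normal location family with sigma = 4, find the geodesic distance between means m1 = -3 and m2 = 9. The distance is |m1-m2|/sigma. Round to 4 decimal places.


On the fixed-variance normal subfamily, geodesic distance = |m1-m2|/sigma.
|-3 - 9| = 12.
sigma = 4.
d = 12/4 = 3.0000

3.0000


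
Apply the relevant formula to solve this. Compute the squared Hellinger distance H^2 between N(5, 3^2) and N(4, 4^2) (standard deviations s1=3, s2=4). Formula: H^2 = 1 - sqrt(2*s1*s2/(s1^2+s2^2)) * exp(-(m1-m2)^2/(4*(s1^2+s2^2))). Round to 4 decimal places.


Squared Hellinger distance for Gaussians:
H^2 = 1 - sqrt(2*s1*s2/(s1^2+s2^2)) * exp(-(m1-m2)^2/(4*(s1^2+s2^2))).
s1^2 = 9, s2^2 = 16, s1^2+s2^2 = 25.
sqrt(2*3*4/(25)) = 0.979796.
(m1-m2)^2 = (1)^2 = 1.
exp(-1/(4*25)) = exp(-0.01) = 0.99005.
H^2 = 1 - 0.979796*0.99005 = 0.0300

0.0300


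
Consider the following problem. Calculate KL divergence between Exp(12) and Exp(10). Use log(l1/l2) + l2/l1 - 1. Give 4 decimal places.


KL divergence for exponential family:
KL = log(l1/l2) + l2/l1 - 1.
log(12/10) = 0.182322.
10/12 = 0.833333.
KL = 0.182322 + 0.833333 - 1 = 0.0157

0.0157


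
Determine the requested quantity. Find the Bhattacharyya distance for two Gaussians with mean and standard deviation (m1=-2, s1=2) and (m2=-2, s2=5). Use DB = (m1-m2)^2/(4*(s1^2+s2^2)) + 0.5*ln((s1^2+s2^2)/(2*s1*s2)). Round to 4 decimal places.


Bhattacharyya distance between two Gaussians:
DB = (m1-m2)^2/(4*(s1^2+s2^2)) + (1/2)*ln((s1^2+s2^2)/(2*s1*s2)).
(m1-m2)^2 = (0)^2 = 0.
s1^2+s2^2 = 4 + 25 = 29.
term1 = 0/116 = 0.0.
term2 = 0.5*ln(29/20.0) = 0.185782.
DB = 0.0 + 0.185782 = 0.1858

0.1858


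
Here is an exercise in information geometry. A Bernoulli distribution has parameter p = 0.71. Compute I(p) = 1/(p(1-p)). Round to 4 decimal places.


For Bernoulli(p), Fisher information is I(p) = 1/(p*(1-p)).
p = 0.71, 1-p = 0.29.
p*(1-p) = 0.2059.
I(p) = 1/0.2059 = 4.8567

4.8567


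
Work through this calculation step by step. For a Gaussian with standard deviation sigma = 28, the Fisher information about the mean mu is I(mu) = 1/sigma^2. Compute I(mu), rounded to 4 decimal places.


The Fisher information for the mean of a normal distribution is I(mu) = 1/sigma^2.
sigma = 28, so sigma^2 = 784.
I(mu) = 1/784 = 0.0013

0.0013


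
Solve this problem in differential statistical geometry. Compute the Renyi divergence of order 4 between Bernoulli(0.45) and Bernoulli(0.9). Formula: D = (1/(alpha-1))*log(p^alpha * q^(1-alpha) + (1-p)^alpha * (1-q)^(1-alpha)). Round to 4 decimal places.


Renyi divergence of order alpha between Bernoulli distributions:
D = (1/(alpha-1))*log(p^alpha * q^(1-alpha) + (1-p)^alpha * (1-q)^(1-alpha)).
alpha = 4, p = 0.45, q = 0.9.
p^alpha * q^(1-alpha) = 0.45^4 * 0.9^-3 = 0.05625.
(1-p)^alpha * (1-q)^(1-alpha) = 0.55^4 * 0.1^-3 = 91.50625.
sum = 0.05625 + 91.50625 = 91.5625.
D = (1/3)*log(91.5625) = 1.5057

1.5057
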